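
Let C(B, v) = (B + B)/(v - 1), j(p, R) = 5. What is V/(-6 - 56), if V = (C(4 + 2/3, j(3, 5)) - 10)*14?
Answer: 161/93 ≈ 1.7312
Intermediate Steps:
C(B, v) = 2*B/(-1 + v) (C(B, v) = (2*B)/(-1 + v) = 2*B/(-1 + v))
V = -322/3 (V = (2*(4 + 2/3)/(-1 + 5) - 10)*14 = (2*(4 + 2*(⅓))/4 - 10)*14 = (2*(4 + ⅔)*(¼) - 10)*14 = (2*(14/3)*(¼) - 10)*14 = (7/3 - 10)*14 = -23/3*14 = -322/3 ≈ -107.33)
V/(-6 - 56) = -322/(3*(-6 - 56)) = -322/3/(-62) = -322/3*(-1/62) = 161/93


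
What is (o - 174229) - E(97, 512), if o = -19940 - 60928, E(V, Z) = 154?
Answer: -255251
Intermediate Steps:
o = -80868
(o - 174229) - E(97, 512) = (-80868 - 174229) - 1*154 = -255097 - 154 = -255251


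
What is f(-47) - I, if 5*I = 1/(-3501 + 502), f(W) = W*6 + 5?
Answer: -4153614/14995 ≈ -277.00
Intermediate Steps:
f(W) = 5 + 6*W (f(W) = 6*W + 5 = 5 + 6*W)
I = -1/14995 (I = 1/(5*(-3501 + 502)) = (1/5)/(-2999) = (1/5)*(-1/2999) = -1/14995 ≈ -6.6689e-5)
f(-47) - I = (5 + 6*(-47)) - 1*(-1/14995) = (5 - 282) + 1/14995 = -277 + 1/14995 = -4153614/14995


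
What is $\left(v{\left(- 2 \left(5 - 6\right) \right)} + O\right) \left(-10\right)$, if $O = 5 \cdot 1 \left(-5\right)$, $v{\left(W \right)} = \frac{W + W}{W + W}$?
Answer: $240$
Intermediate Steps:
$v{\left(W \right)} = 1$ ($v{\left(W \right)} = \frac{2 W}{2 W} = 2 W \frac{1}{2 W} = 1$)
$O = -25$ ($O = 5 \left(-5\right) = -25$)
$\left(v{\left(- 2 \left(5 - 6\right) \right)} + O\right) \left(-10\right) = \left(1 - 25\right) \left(-10\right) = \left(-24\right) \left(-10\right) = 240$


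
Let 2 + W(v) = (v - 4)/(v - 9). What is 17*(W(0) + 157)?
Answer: 23783/9 ≈ 2642.6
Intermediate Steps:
W(v) = -2 + (-4 + v)/(-9 + v) (W(v) = -2 + (v - 4)/(v - 9) = -2 + (-4 + v)/(-9 + v))
17*(W(0) + 157) = 17*((14 - 1*0)/(-9 + 0) + 157) = 17*((14 + 0)/(-9) + 157) = 17*(-⅑*14 + 157) = 17*(-14/9 + 157) = 17*(1399/9) = 23783/9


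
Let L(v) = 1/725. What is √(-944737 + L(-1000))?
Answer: 2*I*√4965773849/145 ≈ 971.98*I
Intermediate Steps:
L(v) = 1/725
√(-944737 + L(-1000)) = √(-944737 + 1/725) = √(-684934324/725) = 2*I*√4965773849/145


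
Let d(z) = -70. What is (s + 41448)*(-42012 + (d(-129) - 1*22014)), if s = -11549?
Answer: -1916406304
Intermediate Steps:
(s + 41448)*(-42012 + (d(-129) - 1*22014)) = (-11549 + 41448)*(-42012 + (-70 - 1*22014)) = 29899*(-42012 + (-70 - 22014)) = 29899*(-42012 - 22084) = 29899*(-64096) = -1916406304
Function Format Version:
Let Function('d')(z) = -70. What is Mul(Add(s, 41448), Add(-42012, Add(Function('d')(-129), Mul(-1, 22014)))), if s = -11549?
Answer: -1916406304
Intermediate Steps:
Mul(Add(s, 41448), Add(-42012, Add(Function('d')(-129), Mul(-1, 22014)))) = Mul(Add(-11549, 41448), Add(-42012, Add(-70, Mul(-1, 22014)))) = Mul(29899, Add(-42012, Add(-70, -22014))) = Mul(29899, Add(-42012, -22084)) = Mul(29899, -64096) = -1916406304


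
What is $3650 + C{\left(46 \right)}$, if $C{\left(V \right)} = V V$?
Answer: $5766$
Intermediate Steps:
$C{\left(V \right)} = V^{2}$
$3650 + C{\left(46 \right)} = 3650 + 46^{2} = 3650 + 2116 = 5766$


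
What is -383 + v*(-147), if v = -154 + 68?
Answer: 12259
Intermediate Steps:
v = -86
-383 + v*(-147) = -383 - 86*(-147) = -383 + 12642 = 12259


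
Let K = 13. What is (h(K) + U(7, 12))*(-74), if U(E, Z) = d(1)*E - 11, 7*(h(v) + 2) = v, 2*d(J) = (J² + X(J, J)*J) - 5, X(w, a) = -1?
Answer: 14837/7 ≈ 2119.6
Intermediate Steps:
d(J) = -5/2 + J²/2 - J/2 (d(J) = ((J² - J) - 5)/2 = (-5 + J² - J)/2 = -5/2 + J²/2 - J/2)
h(v) = -2 + v/7
U(E, Z) = -11 - 5*E/2 (U(E, Z) = (-5/2 + (½)*1² - ½*1)*E - 11 = (-5/2 + (½)*1 - ½)*E - 11 = (-5/2 + ½ - ½)*E - 11 = -5*E/2 - 11 = -11 - 5*E/2)
(h(K) + U(7, 12))*(-74) = ((-2 + (⅐)*13) + (-11 - 5/2*7))*(-74) = ((-2 + 13/7) + (-11 - 35/2))*(-74) = (-⅐ - 57/2)*(-74) = -401/14*(-74) = 14837/7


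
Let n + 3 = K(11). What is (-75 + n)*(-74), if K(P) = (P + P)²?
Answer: -30044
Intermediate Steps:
K(P) = 4*P² (K(P) = (2*P)² = 4*P²)
n = 481 (n = -3 + 4*11² = -3 + 4*121 = -3 + 484 = 481)
(-75 + n)*(-74) = (-75 + 481)*(-74) = 406*(-74) = -30044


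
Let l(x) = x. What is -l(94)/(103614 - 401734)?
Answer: 47/149060 ≈ 0.00031531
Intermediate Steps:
-l(94)/(103614 - 401734) = -94/(103614 - 401734) = -94/(-298120) = -94*(-1)/298120 = -1*(-47/149060) = 47/149060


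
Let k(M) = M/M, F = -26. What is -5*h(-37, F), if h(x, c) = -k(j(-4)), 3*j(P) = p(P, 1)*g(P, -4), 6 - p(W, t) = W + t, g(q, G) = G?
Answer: 5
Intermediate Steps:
p(W, t) = 6 - W - t (p(W, t) = 6 - (W + t) = 6 + (-W - t) = 6 - W - t)
j(P) = -20/3 + 4*P/3 (j(P) = ((6 - P - 1*1)*(-4))/3 = ((6 - P - 1)*(-4))/3 = ((5 - P)*(-4))/3 = (-20 + 4*P)/3 = -20/3 + 4*P/3)
k(M) = 1
h(x, c) = -1 (h(x, c) = -1*1 = -1)
-5*h(-37, F) = -5*(-1) = 5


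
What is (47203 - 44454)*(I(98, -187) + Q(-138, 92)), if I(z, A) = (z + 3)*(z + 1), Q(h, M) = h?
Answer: 27107889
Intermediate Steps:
I(z, A) = (1 + z)*(3 + z) (I(z, A) = (3 + z)*(1 + z) = (1 + z)*(3 + z))
(47203 - 44454)*(I(98, -187) + Q(-138, 92)) = (47203 - 44454)*((3 + 98² + 4*98) - 138) = 2749*((3 + 9604 + 392) - 138) = 2749*(9999 - 138) = 2749*9861 = 27107889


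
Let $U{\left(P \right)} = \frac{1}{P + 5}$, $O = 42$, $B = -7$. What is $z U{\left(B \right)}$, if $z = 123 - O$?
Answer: $- \frac{81}{2} \approx -40.5$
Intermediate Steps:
$U{\left(P \right)} = \frac{1}{5 + P}$
$z = 81$ ($z = 123 - 42 = 81$)
$z U{\left(B \right)} = \frac{81}{5 - 7} = \frac{81}{-2} = 81 \left(- \frac{1}{2}\right) = - \frac{81}{2}$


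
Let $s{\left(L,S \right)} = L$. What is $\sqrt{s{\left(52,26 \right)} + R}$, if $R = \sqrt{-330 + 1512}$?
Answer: $\sqrt{52 + \sqrt{1182}} \approx 9.2941$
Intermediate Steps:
$R = \sqrt{1182} \approx 34.38$
$\sqrt{s{\left(52,26 \right)} + R} = \sqrt{52 + \sqrt{1182}}$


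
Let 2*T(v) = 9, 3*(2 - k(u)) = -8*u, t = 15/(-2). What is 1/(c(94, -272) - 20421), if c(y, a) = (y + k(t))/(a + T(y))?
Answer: -535/10925387 ≈ -4.8969e-5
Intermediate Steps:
t = -15/2 (t = 15*(-½) = -15/2 ≈ -7.5000)
k(u) = 2 + 8*u/3 (k(u) = 2 - (-8)*u/3 = 2 + 8*u/3)
T(v) = 9/2 (T(v) = (½)*9 = 9/2)
c(y, a) = (-18 + y)/(9/2 + a) (c(y, a) = (y + (2 + (8/3)*(-15/2)))/(a + 9/2) = (y + (2 - 20))/(9/2 + a) = (y - 18)/(9/2 + a) = (-18 + y)/(9/2 + a))
1/(c(94, -272) - 20421) = 1/(2*(-18 + 94)/(9 + 2*(-272)) - 20421) = 1/(2*76/(9 - 544) - 20421) = 1/(2*76/(-535) - 20421) = 1/(2*(-1/535)*76 - 20421) = 1/(-152/535 - 20421) = 1/(-10925387/535) = -535/10925387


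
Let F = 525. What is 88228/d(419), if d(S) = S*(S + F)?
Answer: 22057/98884 ≈ 0.22306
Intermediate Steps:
d(S) = S*(525 + S) (d(S) = S*(S + 525) = S*(525 + S))
88228/d(419) = 88228/((419*(525 + 419))) = 88228/((419*944)) = 88228/395536 = 88228*(1/395536) = 22057/98884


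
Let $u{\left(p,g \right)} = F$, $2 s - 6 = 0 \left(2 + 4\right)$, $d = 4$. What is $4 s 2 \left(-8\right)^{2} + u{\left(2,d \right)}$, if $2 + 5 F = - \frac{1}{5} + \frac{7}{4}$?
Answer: $\frac{153591}{100} \approx 1535.9$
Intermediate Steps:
$s = 3$ ($s = 3 + \frac{0 \left(2 + 4\right)}{2} = 3 + \frac{0 \cdot 6}{2} = 3 + \frac{1}{2} \cdot 0 = 3 + 0 = 3$)
$F = - \frac{9}{100}$ ($F = - \frac{2}{5} + \frac{- \frac{1}{5} + \frac{7}{4}}{5} = - \frac{2}{5} + \frac{1}{5} \cdot \frac{31}{20} = - \frac{2}{5} + \frac{31}{100} = - \frac{9}{100} \approx -0.09$)
$u{\left(p,g \right)} = - \frac{9}{100}$
$4 s 2 \left(-8\right)^{2} + u{\left(2,d \right)} = 4 \cdot 3 \cdot 2 \left(-8\right)^{2} - \frac{9}{100} = 12 \cdot 2 \cdot 64 - \frac{9}{100} = 24 \cdot 64 - \frac{9}{100} = 1536 - \frac{9}{100} = \frac{153591}{100}$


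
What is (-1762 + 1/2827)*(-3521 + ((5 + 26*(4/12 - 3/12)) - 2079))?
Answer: 55717740787/5654 ≈ 9.8546e+6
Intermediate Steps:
(-1762 + 1/2827)*(-3521 + ((5 + 26*(4/12 - 3/12)) - 2079)) = (-1762 + 1/2827)*(-3521 + ((5 + 26*(4*(1/12) - 3*1/12)) - 2079)) = -4981173*(-3521 + ((5 + 26*(⅓ - ¼)) - 2079))/2827 = -4981173*(-3521 + ((5 + 26*(1/12)) - 2079))/2827 = -4981173*(-3521 + ((5 + 13/6) - 2079))/2827 = -4981173*(-3521 + (43/6 - 2079))/2827 = -4981173*(-3521 - 12431/6)/2827 = -4981173/2827*(-33557/6) = 55717740787/5654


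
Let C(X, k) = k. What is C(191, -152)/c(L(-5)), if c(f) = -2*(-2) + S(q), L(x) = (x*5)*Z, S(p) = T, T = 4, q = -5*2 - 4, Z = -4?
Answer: -19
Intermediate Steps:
q = -14 (q = -10 - 4 = -14)
S(p) = 4
L(x) = -20*x (L(x) = (x*5)*(-4) = (5*x)*(-4) = -20*x)
c(f) = 8 (c(f) = -2*(-2) + 4 = 4 + 4 = 8)
C(191, -152)/c(L(-5)) = -152/8 = -152*⅛ = -19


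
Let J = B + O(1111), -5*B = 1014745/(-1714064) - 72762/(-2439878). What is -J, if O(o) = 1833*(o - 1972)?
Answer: 16500638085770834069/10455267610480 ≈ 1.5782e+6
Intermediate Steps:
O(o) = -3614676 + 1833*o (O(o) = 1833*(-1972 + o) = -3614676 + 1833*o)
B = 1175567638171/10455267610480 (B = -(1014745/(-1714064) - 72762/(-2439878))/5 = -(1014745*(-1/1714064) - 72762*(-1/2439878))/5 = -(-1014745/1714064 + 36381/1219939)/5 = -1/5*(-1175567638171/2091053522096) = 1175567638171/10455267610480 ≈ 0.11244)
J = -16500638085770834069/10455267610480 (J = 1175567638171/10455267610480 + (-3614676 + 1833*1111) = 1175567638171/10455267610480 + (-3614676 + 2036463) = 1175567638171/10455267610480 - 1578213 = -16500638085770834069/10455267610480 ≈ -1.5782e+6)
-J = -1*(-16500638085770834069/10455267610480) = 16500638085770834069/10455267610480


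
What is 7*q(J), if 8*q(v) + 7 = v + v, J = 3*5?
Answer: 161/8 ≈ 20.125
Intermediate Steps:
J = 15
q(v) = -7/8 + v/4 (q(v) = -7/8 + (v + v)/8 = -7/8 + (2*v)/8 = -7/8 + v/4)
7*q(J) = 7*(-7/8 + (¼)*15) = 7*(-7/8 + 15/4) = 7*(23/8) = 161/8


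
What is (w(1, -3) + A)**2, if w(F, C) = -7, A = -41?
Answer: 2304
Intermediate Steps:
(w(1, -3) + A)**2 = (-7 - 41)**2 = (-48)**2 = 2304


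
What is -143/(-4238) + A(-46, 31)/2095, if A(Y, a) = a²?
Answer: 336331/682970 ≈ 0.49245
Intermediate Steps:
-143/(-4238) + A(-46, 31)/2095 = -143/(-4238) + 31²/2095 = -143*(-1/4238) + 961*(1/2095) = 11/326 + 961/2095 = 336331/682970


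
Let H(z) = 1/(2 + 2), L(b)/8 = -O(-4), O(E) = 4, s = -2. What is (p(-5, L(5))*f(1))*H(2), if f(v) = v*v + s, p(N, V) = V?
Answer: 8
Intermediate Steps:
L(b) = -32 (L(b) = 8*(-1*4) = 8*(-4) = -32)
H(z) = 1/4
f(v) = -2 + v**2 (f(v) = v*v - 2 = v**2 - 2 = -2 + v**2)
(p(-5, L(5))*f(1))*H(2) = -32*(-2 + 1**2)*(1/4) = -32*(-2 + 1)*(1/4) = -32*(-1)*(1/4) = 32*(1/4) = 8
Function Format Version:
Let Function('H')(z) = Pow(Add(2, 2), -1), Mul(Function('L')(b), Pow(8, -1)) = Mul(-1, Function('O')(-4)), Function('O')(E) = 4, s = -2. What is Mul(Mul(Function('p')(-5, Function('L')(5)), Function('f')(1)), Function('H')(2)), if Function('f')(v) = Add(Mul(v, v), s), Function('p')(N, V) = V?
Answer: 8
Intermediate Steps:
Function('L')(b) = -32 (Function('L')(b) = Mul(8, Mul(-1, 4)) = Mul(8, -4) = -32)
Function('H')(z) = Rational(1, 4) (Function('H')(z) = Pow(4, -1) = Rational(1, 4))
Function('f')(v) = Add(-2, Pow(v, 2)) (Function('f')(v) = Add(Mul(v, v), -2) = Add(Pow(v, 2), -2) = Add(-2, Pow(v, 2)))
Mul(Mul(Function('p')(-5, Function('L')(5)), Function('f')(1)), Function('H')(2)) = Mul(Mul(-32, Add(-2, Pow(1, 2))), Rational(1, 4)) = Mul(Mul(-32, Add(-2, 1)), Rational(1, 4)) = Mul(Mul(-32, -1), Rational(1, 4)) = Mul(32, Rational(1, 4)) = 8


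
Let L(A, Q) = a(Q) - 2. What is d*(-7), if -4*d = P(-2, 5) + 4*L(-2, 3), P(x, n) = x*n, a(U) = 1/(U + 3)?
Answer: -91/3 ≈ -30.333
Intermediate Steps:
a(U) = 1/(3 + U)
P(x, n) = n*x
L(A, Q) = -2 + 1/(3 + Q) (L(A, Q) = 1/(3 + Q) - 2 = -2 + 1/(3 + Q))
d = 13/3 (d = -(5*(-2) + 4*((-5 - 2*3)/(3 + 3)))/4 = -(-10 + 4*((-5 - 6)/6))/4 = -(-10 + 4*((⅙)*(-11)))/4 = -(-10 + 4*(-11/6))/4 = -(-10 - 22/3)/4 = -¼*(-52/3) = 13/3 ≈ 4.3333)
d*(-7) = (13/3)*(-7) = -91/3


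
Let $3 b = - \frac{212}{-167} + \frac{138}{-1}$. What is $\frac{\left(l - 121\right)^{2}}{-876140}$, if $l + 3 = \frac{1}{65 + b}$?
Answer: $- \frac{1454780936449}{82963765166540} \approx -0.017535$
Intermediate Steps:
$b = - \frac{22834}{501}$ ($b = \frac{- \frac{212}{-167} + \frac{138}{-1}}{3} = \frac{\left(-212\right) \left(- \frac{1}{167}\right) + 138 \left(-1\right)}{3} = \frac{\frac{212}{167} - 138}{3} = \frac{1}{3} \left(- \frac{22834}{167}\right) = - \frac{22834}{501} \approx -45.577$)
$l = - \frac{28692}{9731}$ ($l = -3 + \frac{1}{65 - \frac{22834}{501}} = -3 + \frac{1}{\frac{9731}{501}} = -3 + \frac{501}{9731} = - \frac{28692}{9731} \approx -2.9485$)
$\frac{\left(l - 121\right)^{2}}{-876140} = \frac{\left(- \frac{28692}{9731} - 121\right)^{2}}{-876140} = \left(- \frac{1206143}{9731}\right)^{2} \left(- \frac{1}{876140}\right) = \frac{1454780936449}{94692361} \left(- \frac{1}{876140}\right) = - \frac{1454780936449}{82963765166540}$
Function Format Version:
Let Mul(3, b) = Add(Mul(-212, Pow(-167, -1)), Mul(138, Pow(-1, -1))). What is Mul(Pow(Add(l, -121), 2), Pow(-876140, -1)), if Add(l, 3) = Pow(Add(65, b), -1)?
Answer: Rational(-1454780936449, 82963765166540) ≈ -0.017535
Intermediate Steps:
b = Rational(-22834, 501) (b = Mul(Rational(1, 3), Add(Mul(-212, Pow(-167, -1)), Mul(138, Pow(-1, -1)))) = Mul(Rational(1, 3), Add(Mul(-212, Rational(-1, 167)), Mul(138, -1))) = Mul(Rational(1, 3), Add(Rational(212, 167), -138)) = Mul(Rational(1, 3), Rational(-22834, 167)) = Rational(-22834, 501) ≈ -45.577)
l = Rational(-28692, 9731) (l = Add(-3, Pow(Add(65, Rational(-22834, 501)), -1)) = Add(-3, Pow(Rational(9731, 501), -1)) = Add(-3, Rational(501, 9731)) = Rational(-28692, 9731) ≈ -2.9485)
Mul(Pow(Add(l, -121), 2), Pow(-876140, -1)) = Mul(Pow(Add(Rational(-28692, 9731), -121), 2), Pow(-876140, -1)) = Mul(Pow(Rational(-1206143, 9731), 2), Rational(-1, 876140)) = Mul(Rational(1454780936449, 94692361), Rational(-1, 876140)) = Rational(-1454780936449, 82963765166540)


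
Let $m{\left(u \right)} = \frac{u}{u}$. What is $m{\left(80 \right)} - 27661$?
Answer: $-27660$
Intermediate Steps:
$m{\left(u \right)} = 1$
$m{\left(80 \right)} - 27661 = 1 - 27661 = -27660$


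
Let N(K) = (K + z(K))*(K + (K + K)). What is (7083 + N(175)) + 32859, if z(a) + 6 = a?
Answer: 220542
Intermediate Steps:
z(a) = -6 + a
N(K) = 3*K*(-6 + 2*K) (N(K) = (K + (-6 + K))*(K + (K + K)) = (-6 + 2*K)*(K + 2*K) = (-6 + 2*K)*(3*K) = 3*K*(-6 + 2*K))
(7083 + N(175)) + 32859 = (7083 + 6*175*(-3 + 175)) + 32859 = (7083 + 6*175*172) + 32859 = (7083 + 180600) + 32859 = 187683 + 32859 = 220542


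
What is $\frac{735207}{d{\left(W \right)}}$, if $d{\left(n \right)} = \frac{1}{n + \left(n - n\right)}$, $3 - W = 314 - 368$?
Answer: $41906799$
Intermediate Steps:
$W = 57$ ($W = 3 - \left(314 - 368\right) = 3 - -54 = 3 + 54 = 57$)
$d{\left(n \right)} = \frac{1}{n}$ ($d{\left(n \right)} = \frac{1}{n + 0} = \frac{1}{n}$)
$\frac{735207}{d{\left(W \right)}} = \frac{735207}{\frac{1}{57}} = 735207 \frac{1}{\frac{1}{57}} = 735207 \cdot 57 = 41906799$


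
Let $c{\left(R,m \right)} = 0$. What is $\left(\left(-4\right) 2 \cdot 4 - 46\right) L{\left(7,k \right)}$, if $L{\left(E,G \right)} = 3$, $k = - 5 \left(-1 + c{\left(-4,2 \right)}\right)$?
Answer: $-234$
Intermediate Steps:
$k = 5$ ($k = - 5 \left(-1 + 0\right) = \left(-5\right) \left(-1\right) = 5$)
$\left(\left(-4\right) 2 \cdot 4 - 46\right) L{\left(7,k \right)} = \left(\left(-4\right) 2 \cdot 4 - 46\right) 3 = \left(\left(-8\right) 4 - 46\right) 3 = \left(-32 - 46\right) 3 = \left(-78\right) 3 = -234$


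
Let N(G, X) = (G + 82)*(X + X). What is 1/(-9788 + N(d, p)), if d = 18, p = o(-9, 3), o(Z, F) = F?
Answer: -1/9188 ≈ -0.00010884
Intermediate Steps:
p = 3
N(G, X) = 2*X*(82 + G) (N(G, X) = (82 + G)*(2*X) = 2*X*(82 + G))
1/(-9788 + N(d, p)) = 1/(-9788 + 2*3*(82 + 18)) = 1/(-9788 + 2*3*100) = 1/(-9788 + 600) = 1/(-9188) = -1/9188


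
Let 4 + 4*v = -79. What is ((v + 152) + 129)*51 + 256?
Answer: 54115/4 ≈ 13529.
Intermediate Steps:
v = -83/4 (v = -1 + (1/4)*(-79) = -1 - 79/4 = -83/4 ≈ -20.750)
((v + 152) + 129)*51 + 256 = ((-83/4 + 152) + 129)*51 + 256 = (525/4 + 129)*51 + 256 = (1041/4)*51 + 256 = 53091/4 + 256 = 54115/4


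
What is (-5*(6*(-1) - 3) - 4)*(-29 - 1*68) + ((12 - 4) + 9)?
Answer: -3960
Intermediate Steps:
(-5*(6*(-1) - 3) - 4)*(-29 - 1*68) + ((12 - 4) + 9) = (-5*(-6 - 3) - 4)*(-29 - 68) + (8 + 9) = (-5*(-9) - 4)*(-97) + 17 = (45 - 4)*(-97) + 17 = 41*(-97) + 17 = -3977 + 17 = -3960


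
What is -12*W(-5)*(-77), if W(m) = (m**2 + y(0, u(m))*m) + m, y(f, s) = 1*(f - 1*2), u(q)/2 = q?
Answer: 27720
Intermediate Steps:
u(q) = 2*q
y(f, s) = -2 + f (y(f, s) = 1*(f - 2) = 1*(-2 + f) = -2 + f)
W(m) = m**2 - m (W(m) = (m**2 + (-2 + 0)*m) + m = (m**2 - 2*m) + m = m**2 - m)
-12*W(-5)*(-77) = -(-60)*(-1 - 5)*(-77) = -(-60)*(-6)*(-77) = -12*30*(-77) = -360*(-77) = 27720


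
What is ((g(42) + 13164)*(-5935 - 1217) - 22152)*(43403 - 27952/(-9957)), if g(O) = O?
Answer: -13609925117782024/3319 ≈ -4.1006e+12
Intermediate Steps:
((g(42) + 13164)*(-5935 - 1217) - 22152)*(43403 - 27952/(-9957)) = ((42 + 13164)*(-5935 - 1217) - 22152)*(43403 - 27952/(-9957)) = (13206*(-7152) - 22152)*(43403 - 27952*(-1/9957)) = (-94449312 - 22152)*(43403 + 27952/9957) = -94471464*432191623/9957 = -13609925117782024/3319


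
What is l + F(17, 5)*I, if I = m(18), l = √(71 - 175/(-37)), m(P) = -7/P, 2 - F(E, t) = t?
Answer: 7/6 + √103674/37 ≈ 9.8690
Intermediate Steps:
F(E, t) = 2 - t
l = √103674/37 (l = √(71 - 175*(-1/37)) = √(71 + 175/37) = √(2802/37) = √103674/37 ≈ 8.7023)
I = -7/18 ≈ -0.38889
l + F(17, 5)*I = √103674/37 + (2 - 1*5)*(-7/18) = √103674/37 + (2 - 5)*(-7/18) = √103674/37 - 3*(-7/18) = √103674/37 + 7/6 = 7/6 + √103674/37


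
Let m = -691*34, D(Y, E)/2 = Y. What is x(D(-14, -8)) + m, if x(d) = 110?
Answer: -23384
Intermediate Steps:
D(Y, E) = 2*Y
m = -23494
x(D(-14, -8)) + m = 110 - 23494 = -23384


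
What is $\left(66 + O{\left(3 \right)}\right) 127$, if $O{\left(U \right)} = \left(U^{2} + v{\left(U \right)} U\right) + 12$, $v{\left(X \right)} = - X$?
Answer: $9906$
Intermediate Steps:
$O{\left(U \right)} = 12$ ($O{\left(U \right)} = \left(U^{2} + - U U\right) + 12 = \left(U^{2} - U^{2}\right) + 12 = 0 + 12 = 12$)
$\left(66 + O{\left(3 \right)}\right) 127 = \left(66 + 12\right) 127 = 78 \cdot 127 = 9906$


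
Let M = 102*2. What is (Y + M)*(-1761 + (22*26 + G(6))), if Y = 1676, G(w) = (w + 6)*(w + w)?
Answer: -1964600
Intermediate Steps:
G(w) = 2*w*(6 + w) (G(w) = (6 + w)*(2*w) = 2*w*(6 + w))
M = 204
(Y + M)*(-1761 + (22*26 + G(6))) = (1676 + 204)*(-1761 + (22*26 + 2*6*(6 + 6))) = 1880*(-1761 + (572 + 2*6*12)) = 1880*(-1761 + (572 + 144)) = 1880*(-1761 + 716) = 1880*(-1045) = -1964600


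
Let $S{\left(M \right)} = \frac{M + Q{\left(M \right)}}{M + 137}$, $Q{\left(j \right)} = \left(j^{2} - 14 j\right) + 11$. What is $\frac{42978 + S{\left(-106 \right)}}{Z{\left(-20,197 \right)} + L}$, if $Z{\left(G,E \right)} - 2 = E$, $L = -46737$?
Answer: $- \frac{1344943}{1442678} \approx -0.93225$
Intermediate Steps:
$Q{\left(j \right)} = 11 + j^{2} - 14 j$
$Z{\left(G,E \right)} = 2 + E$
$S{\left(M \right)} = \frac{11 + M^{2} - 13 M}{137 + M}$ ($S{\left(M \right)} = \frac{M + \left(11 + M^{2} - 14 M\right)}{M + 137} = \frac{11 + M^{2} - 13 M}{137 + M}$)
$\frac{42978 + S{\left(-106 \right)}}{Z{\left(-20,197 \right)} + L} = \frac{42978 + \frac{11 + \left(-106\right)^{2} - -1378}{137 - 106}}{\left(2 + 197\right) - 46737} = \frac{42978 + \frac{11 + 11236 + 1378}{31}}{199 - 46737} = \frac{42978 + \frac{1}{31} \cdot 12625}{-46538} = \left(42978 + \frac{12625}{31}\right) \left(- \frac{1}{46538}\right) = \frac{1344943}{31} \left(- \frac{1}{46538}\right) = - \frac{1344943}{1442678}$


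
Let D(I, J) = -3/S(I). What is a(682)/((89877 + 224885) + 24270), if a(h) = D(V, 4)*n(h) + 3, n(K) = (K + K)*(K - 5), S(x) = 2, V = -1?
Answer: -1385139/339032 ≈ -4.0856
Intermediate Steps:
D(I, J) = -3/2
n(K) = 2*K*(-5 + K) (n(K) = (2*K)*(-5 + K) = 2*K*(-5 + K))
a(h) = 3 - 3*h*(-5 + h) (a(h) = -3*h*(-5 + h) + 3 = 3 - 3*h*(-5 + h))
a(682)/((89877 + 224885) + 24270) = (3 - 3*682*(-5 + 682))/((89877 + 224885) + 24270) = (3 - 3*682*677)/(314762 + 24270) = (3 - 1385142)/339032 = -1385139*1/339032 = -1385139/339032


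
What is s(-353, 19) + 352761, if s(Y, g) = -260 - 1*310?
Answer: 352191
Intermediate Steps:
s(Y, g) = -570 (s(Y, g) = -260 - 310 = -570)
s(-353, 19) + 352761 = -570 + 352761 = 352191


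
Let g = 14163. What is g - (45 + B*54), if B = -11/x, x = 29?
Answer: 410016/29 ≈ 14138.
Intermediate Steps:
B = -11/29 ≈ -0.37931
g - (45 + B*54) = 14163 - (45 - 11/29*54) = 14163 - (45 - 594/29) = 14163 - 1*711/29 = 14163 - 711/29 = 410016/29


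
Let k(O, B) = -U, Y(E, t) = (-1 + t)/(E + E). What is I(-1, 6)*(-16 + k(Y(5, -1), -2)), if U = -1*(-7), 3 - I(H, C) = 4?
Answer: 23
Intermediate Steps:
I(H, C) = -1 (I(H, C) = 3 - 1*4 = 3 - 4 = -1)
Y(E, t) = (-1 + t)/(2*E) (Y(E, t) = (-1 + t)/((2*E)) = (-1 + t)*(1/(2*E)) = (-1 + t)/(2*E))
U = 7
k(O, B) = -7 (k(O, B) = -1*7 = -7)
I(-1, 6)*(-16 + k(Y(5, -1), -2)) = -(-16 - 7) = -1*(-23) = 23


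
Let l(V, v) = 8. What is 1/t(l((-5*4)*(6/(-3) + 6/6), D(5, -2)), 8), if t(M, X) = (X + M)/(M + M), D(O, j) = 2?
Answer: 1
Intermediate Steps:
t(M, X) = (M + X)/(2*M) (t(M, X) = (M + X)/((2*M)) = (M + X)*(1/(2*M)) = (M + X)/(2*M))
1/t(l((-5*4)*(6/(-3) + 6/6), D(5, -2)), 8) = 1/((1/2)*(8 + 8)/8) = 1/((1/2)*(1/8)*16) = 1/1 = 1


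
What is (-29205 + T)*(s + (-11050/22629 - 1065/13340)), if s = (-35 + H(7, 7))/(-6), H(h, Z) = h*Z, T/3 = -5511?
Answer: 1335354794235/10062362 ≈ 1.3271e+5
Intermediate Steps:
T = -16533 (T = 3*(-5511) = -16533)
H(h, Z) = Z*h
s = -7/3 (s = (-35 + 7*7)/(-6) = -(-35 + 49)/6 = -⅙*14 = -7/3 ≈ -2.3333)
(-29205 + T)*(s + (-11050/22629 - 1065/13340)) = (-29205 - 16533)*(-7/3 + (-11050/22629 - 1065/13340)) = -45738*(-7/3 + (-11050*1/22629 - 1065*1/13340)) = -45738*(-7/3 + (-11050/22629 - 213/2668)) = -45738*(-7/3 - 34301377/60374172) = -45738*(-175174445/60374172) = 1335354794235/10062362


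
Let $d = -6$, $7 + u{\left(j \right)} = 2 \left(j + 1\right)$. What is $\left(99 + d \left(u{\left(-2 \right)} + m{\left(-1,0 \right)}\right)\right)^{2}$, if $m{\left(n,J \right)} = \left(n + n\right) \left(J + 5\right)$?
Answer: $45369$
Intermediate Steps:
$u{\left(j \right)} = -5 + 2 j$ ($u{\left(j \right)} = -7 + 2 \left(j + 1\right) = -7 + 2 \left(1 + j\right) = -7 + \left(2 + 2 j\right) = -5 + 2 j$)
$m{\left(n,J \right)} = 2 n \left(5 + J\right)$
$\left(99 + d \left(u{\left(-2 \right)} + m{\left(-1,0 \right)}\right)\right)^{2} = \left(99 - 6 \left(\left(-5 + 2 \left(-2\right)\right) + 2 \left(-1\right) \left(5 + 0\right)\right)\right)^{2} = \left(99 - 6 \left(\left(-5 - 4\right) + 2 \left(-1\right) 5\right)\right)^{2} = \left(99 - 6 \left(-9 - 10\right)\right)^{2} = \left(99 - -114\right)^{2} = \left(99 + 114\right)^{2} = 213^{2} = 45369$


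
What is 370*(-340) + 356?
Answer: -125444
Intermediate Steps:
370*(-340) + 356 = -125800 + 356 = -125444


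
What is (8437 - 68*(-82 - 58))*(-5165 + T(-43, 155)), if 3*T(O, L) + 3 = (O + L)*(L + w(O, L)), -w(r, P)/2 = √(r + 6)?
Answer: 33435934/3 - 4022368*I*√37/3 ≈ 1.1145e+7 - 8.1557e+6*I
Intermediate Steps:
w(r, P) = -2*√(6 + r) (w(r, P) = -2*√(r + 6) = -2*√(6 + r))
T(O, L) = -1 + (L + O)*(L - 2*√(6 + O))/3 (T(O, L) = -1 + ((O + L)*(L - 2*√(6 + O)))/3 = -1 + ((L + O)*(L - 2*√(6 + O)))/3 = -1 + (L + O)*(L - 2*√(6 + O))/3)
(8437 - 68*(-82 - 58))*(-5165 + T(-43, 155)) = (8437 - 68*(-82 - 58))*(-5165 + (-1 + (⅓)*155² - ⅔*155*√(6 - 43) - ⅔*(-43)*√(6 - 43) + (⅓)*155*(-43))) = (8437 - 68*(-140))*(-5165 + (-1 + (⅓)*24025 - ⅔*155*√(-37) - ⅔*(-43)*√(-37) - 6665/3)) = (8437 + 9520)*(-5165 + (-1 + 24025/3 - ⅔*155*I*√37 - ⅔*(-43)*I*√37 - 6665/3)) = 17957*(-5165 + (-1 + 24025/3 - 310*I*√37/3 + 86*I*√37/3 - 6665/3)) = 17957*(-5165 + (17357/3 - 224*I*√37/3)) = 17957*(1862/3 - 224*I*√37/3) = 33435934/3 - 4022368*I*√37/3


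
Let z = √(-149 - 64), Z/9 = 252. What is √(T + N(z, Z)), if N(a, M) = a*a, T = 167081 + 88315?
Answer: √255183 ≈ 505.16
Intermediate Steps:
Z = 2268 (Z = 9*252 = 2268)
z = I*√213 (z = √(-213) = I*√213 ≈ 14.595*I)
T = 255396
N(a, M) = a²
√(T + N(z, Z)) = √(255396 + (I*√213)²) = √(255396 - 213) = √255183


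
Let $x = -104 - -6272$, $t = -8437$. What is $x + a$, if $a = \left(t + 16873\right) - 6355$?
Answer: $8249$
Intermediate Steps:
$a = 2081$ ($a = \left(-8437 + 16873\right) - 6355 = 8436 - 6355 = 2081$)
$x = 6168$ ($x = -104 + 6272 = 6168$)
$x + a = 6168 + 2081 = 8249$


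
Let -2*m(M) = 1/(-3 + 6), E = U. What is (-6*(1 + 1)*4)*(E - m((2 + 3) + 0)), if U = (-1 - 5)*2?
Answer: 568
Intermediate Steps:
U = -12 (U = -6*2 = -12)
E = -12
m(M) = -⅙ (m(M) = -1/(2*(-3 + 6)) = -½/3 = -½*⅓ = -⅙)
(-6*(1 + 1)*4)*(E - m((2 + 3) + 0)) = (-6*(1 + 1)*4)*(-12 - 1*(-⅙)) = (-12*4)*(-12 + ⅙) = -6*8*(-71/6) = -48*(-71/6) = 568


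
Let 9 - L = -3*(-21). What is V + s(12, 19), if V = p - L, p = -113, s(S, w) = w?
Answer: -40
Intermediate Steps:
L = -54 (L = 9 - (-3)*(-21) = 9 - 1*63 = 9 - 63 = -54)
V = -59 (V = -113 - 1*(-54) = -113 + 54 = -59)
V + s(12, 19) = -59 + 19 = -40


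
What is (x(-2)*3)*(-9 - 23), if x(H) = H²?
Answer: -384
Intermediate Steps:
(x(-2)*3)*(-9 - 23) = ((-2)²*3)*(-9 - 23) = (4*3)*(-32) = 12*(-32) = -384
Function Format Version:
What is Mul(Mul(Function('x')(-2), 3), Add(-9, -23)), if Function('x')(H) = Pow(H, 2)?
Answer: -384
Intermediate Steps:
Mul(Mul(Function('x')(-2), 3), Add(-9, -23)) = Mul(Mul(Pow(-2, 2), 3), Add(-9, -23)) = Mul(Mul(4, 3), -32) = Mul(12, -32) = -384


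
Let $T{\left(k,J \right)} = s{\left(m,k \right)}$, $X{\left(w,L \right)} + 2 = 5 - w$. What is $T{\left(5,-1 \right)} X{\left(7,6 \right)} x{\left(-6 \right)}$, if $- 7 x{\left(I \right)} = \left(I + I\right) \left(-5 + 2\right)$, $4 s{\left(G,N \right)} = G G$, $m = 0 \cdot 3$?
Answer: $0$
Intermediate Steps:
$m = 0$
$X{\left(w,L \right)} = 3 - w$ ($X{\left(w,L \right)} = -2 - \left(-5 + w\right) = 3 - w$)
$s{\left(G,N \right)} = \frac{G^{2}}{4}$ ($s{\left(G,N \right)} = \frac{G G}{4} = \frac{G^{2}}{4}$)
$T{\left(k,J \right)} = 0$ ($T{\left(k,J \right)} = \frac{0^{2}}{4} = \frac{1}{4} \cdot 0 = 0$)
$x{\left(I \right)} = \frac{6 I}{7}$ ($x{\left(I \right)} = - \frac{\left(I + I\right) \left(-5 + 2\right)}{7} = - \frac{2 I \left(-3\right)}{7} = - \frac{\left(-6\right) I}{7} = \frac{6 I}{7}$)
$T{\left(5,-1 \right)} X{\left(7,6 \right)} x{\left(-6 \right)} = 0 \left(3 - 7\right) \frac{6}{7} \left(-6\right) = 0 \left(3 - 7\right) \left(- \frac{36}{7}\right) = 0 \left(-4\right) \left(- \frac{36}{7}\right) = 0 \left(- \frac{36}{7}\right) = 0$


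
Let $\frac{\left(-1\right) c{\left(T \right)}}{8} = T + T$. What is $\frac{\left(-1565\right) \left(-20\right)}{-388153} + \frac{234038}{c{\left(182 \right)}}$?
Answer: $- \frac{6495264101}{80735824} \approx -80.451$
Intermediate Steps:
$c{\left(T \right)} = - 16 T$ ($c{\left(T \right)} = - 8 \left(T + T\right) = - 8 \cdot 2 T = - 16 T$)
$\frac{\left(-1565\right) \left(-20\right)}{-388153} + \frac{234038}{c{\left(182 \right)}} = \frac{\left(-1565\right) \left(-20\right)}{-388153} + \frac{234038}{\left(-16\right) 182} = 31300 \left(- \frac{1}{388153}\right) + \frac{234038}{-2912} = - \frac{31300}{388153} + 234038 \left(- \frac{1}{2912}\right) = - \frac{31300}{388153} - \frac{16717}{208} = - \frac{6495264101}{80735824}$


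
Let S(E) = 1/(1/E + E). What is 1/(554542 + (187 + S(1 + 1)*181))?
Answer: 5/2774007 ≈ 1.8024e-6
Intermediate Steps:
S(E) = 1/(E + 1/E)
1/(554542 + (187 + S(1 + 1)*181)) = 1/(554542 + (187 + ((1 + 1)/(1 + (1 + 1)²))*181)) = 1/(554542 + (187 + (2/(1 + 2²))*181)) = 1/(554542 + (187 + (2/(1 + 4))*181)) = 1/(554542 + (187 + (2/5)*181)) = 1/(554542 + (187 + (2*(⅕))*181)) = 1/(554542 + (187 + (⅖)*181)) = 1/(554542 + (187 + 362/5)) = 1/(554542 + 1297/5) = 1/(2774007/5) = 5/2774007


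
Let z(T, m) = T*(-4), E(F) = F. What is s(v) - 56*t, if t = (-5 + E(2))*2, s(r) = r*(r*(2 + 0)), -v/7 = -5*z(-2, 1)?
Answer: 157136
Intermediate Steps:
z(T, m) = -4*T
v = 280 (v = -(-35)*(-4*(-2)) = -(-35)*8 = -7*(-40) = 280)
s(r) = 2*r² (s(r) = r*(r*2) = r*(2*r) = 2*r²)
t = -6 (t = (-5 + 2)*2 = -3*2 = -6)
s(v) - 56*t = 2*280² - 56*(-6) = 2*78400 + 336 = 156800 + 336 = 157136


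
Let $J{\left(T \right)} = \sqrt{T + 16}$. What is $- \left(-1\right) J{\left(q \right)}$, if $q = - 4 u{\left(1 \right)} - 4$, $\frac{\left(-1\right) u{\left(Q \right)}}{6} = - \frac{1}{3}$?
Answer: $2$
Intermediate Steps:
$u{\left(Q \right)} = 2$ ($u{\left(Q \right)} = - 6 \left(- \frac{1}{3}\right) = - 6 \left(\left(-1\right) \frac{1}{3}\right) = \left(-6\right) \left(- \frac{1}{3}\right) = 2$)
$q = -12$ ($q = \left(-4\right) 2 - 4 = -8 - 4 = -12$)
$J{\left(T \right)} = \sqrt{16 + T}$
$- \left(-1\right) J{\left(q \right)} = - \left(-1\right) \sqrt{16 - 12} = - \left(-1\right) \sqrt{4} = - \left(-1\right) 2 = \left(-1\right) \left(-2\right) = 2$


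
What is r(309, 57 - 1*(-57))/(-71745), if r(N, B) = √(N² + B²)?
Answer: -√12053/23915 ≈ -0.0045907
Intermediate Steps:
r(N, B) = √(B² + N²)
r(309, 57 - 1*(-57))/(-71745) = √((57 - 1*(-57))² + 309²)/(-71745) = √((57 + 57)² + 95481)*(-1/71745) = √(114² + 95481)*(-1/71745) = √(12996 + 95481)*(-1/71745) = √108477*(-1/71745) = (3*√12053)*(-1/71745) = -√12053/23915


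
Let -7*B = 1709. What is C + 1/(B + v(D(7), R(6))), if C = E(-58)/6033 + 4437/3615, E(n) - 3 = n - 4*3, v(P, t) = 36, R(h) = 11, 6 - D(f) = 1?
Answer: 12832010549/10592047605 ≈ 1.2115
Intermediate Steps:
B = -1709/7 (B = -1/7*1709 = -1709/7 ≈ -244.14)
D(f) = 5 (D(f) = 6 - 1*1 = 6 - 1 = 5)
E(n) = -9 + n (E(n) = 3 + (n - 4*3) = 3 + (n - 12) = 3 + (-12 + n) = -9 + n)
C = 8842072/7269765 (C = (-9 - 58)/6033 + 4437/3615 = -67*1/6033 + 4437*(1/3615) = -67/6033 + 1479/1205 = 8842072/7269765 ≈ 1.2163)
C + 1/(B + v(D(7), R(6))) = 8842072/7269765 + 1/(-1709/7 + 36) = 8842072/7269765 + 1/(-1457/7) = 8842072/7269765 - 7/1457 = 12832010549/10592047605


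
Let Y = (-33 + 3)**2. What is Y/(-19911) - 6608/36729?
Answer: -7839428/34824339 ≈ -0.22511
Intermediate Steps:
Y = 900 (Y = (-30)**2 = 900)
Y/(-19911) - 6608/36729 = 900/(-19911) - 6608/36729 = 900*(-1/19911) - 6608*1/36729 = -300/6637 - 944/5247 = -7839428/34824339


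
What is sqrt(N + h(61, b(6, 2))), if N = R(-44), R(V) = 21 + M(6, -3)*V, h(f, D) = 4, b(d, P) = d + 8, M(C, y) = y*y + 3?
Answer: I*sqrt(503) ≈ 22.428*I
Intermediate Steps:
M(C, y) = 3 + y**2 (M(C, y) = y**2 + 3 = 3 + y**2)
b(d, P) = 8 + d
R(V) = 21 + 12*V (R(V) = 21 + (3 + (-3)**2)*V = 21 + (3 + 9)*V = 21 + 12*V)
N = -507 (N = 21 + 12*(-44) = 21 - 528 = -507)
sqrt(N + h(61, b(6, 2))) = sqrt(-507 + 4) = sqrt(-503) = I*sqrt(503)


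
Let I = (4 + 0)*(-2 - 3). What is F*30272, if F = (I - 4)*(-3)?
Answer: 2179584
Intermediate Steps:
I = -20 (I = 4*(-5) = -20)
F = 72 (F = (-20 - 4)*(-3) = -24*(-3) = 72)
F*30272 = 72*30272 = 2179584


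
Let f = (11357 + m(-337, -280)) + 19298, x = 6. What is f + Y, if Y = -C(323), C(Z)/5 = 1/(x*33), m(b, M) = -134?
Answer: 6043153/198 ≈ 30521.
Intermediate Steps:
f = 30521 (f = (11357 - 134) + 19298 = 11223 + 19298 = 30521)
C(Z) = 5/198 (C(Z) = 5/((6*33)) = 5/198)
Y = -5/198 (Y = -1*5/198 = -5/198 ≈ -0.025253)
f + Y = 30521 - 5/198 = 6043153/198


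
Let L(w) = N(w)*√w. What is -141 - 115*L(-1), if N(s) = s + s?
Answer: -141 + 230*I ≈ -141.0 + 230.0*I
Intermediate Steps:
N(s) = 2*s
L(w) = 2*w^(3/2) (L(w) = (2*w)*√w = 2*w^(3/2))
-141 - 115*L(-1) = -141 - 230*(-1)^(3/2) = -141 - 230*(-I) = -141 - (-230)*I = -141 + 230*I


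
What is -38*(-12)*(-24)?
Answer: -10944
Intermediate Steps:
-38*(-12)*(-24) = 456*(-24) = -10944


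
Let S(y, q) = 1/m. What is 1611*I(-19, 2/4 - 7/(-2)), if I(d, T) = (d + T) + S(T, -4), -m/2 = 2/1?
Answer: -98271/4 ≈ -24568.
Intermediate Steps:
m = -4 (m = -4/1 = -4 ≈ -4.0000)
S(y, q) = -1/4 (S(y, q) = 1/(-4) = -1/4)
I(d, T) = -1/4 + T + d (I(d, T) = (d + T) - 1/4 = (T + d) - 1/4 = -1/4 + T + d)
1611*I(-19, 2/4 - 7/(-2)) = 1611*(-1/4 + (2/4 - 7/(-2)) - 19) = 1611*(-1/4 + (2*(1/4) - 7*(-1/2)) - 19) = 1611*(-1/4 + (1/2 + 7/2) - 19) = 1611*(-1/4 + 4 - 19) = 1611*(-61/4) = -98271/4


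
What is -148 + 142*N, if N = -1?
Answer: -290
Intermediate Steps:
-148 + 142*N = -148 + 142*(-1) = -148 - 142 = -290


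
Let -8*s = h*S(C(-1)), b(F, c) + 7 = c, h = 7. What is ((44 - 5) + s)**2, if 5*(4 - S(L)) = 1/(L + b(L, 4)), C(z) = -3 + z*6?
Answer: 290123089/230400 ≈ 1259.2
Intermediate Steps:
b(F, c) = -7 + c
C(z) = -3 + 6*z
S(L) = 4 - 1/(5*(-3 + L)) (S(L) = 4 - 1/(5*(L + (-7 + 4))) = 4 - 1/(5*(L - 3)) = 4 - 1/(5*(-3 + L)))
s = -1687/480 (s = -7*(-61 + 20*(-3 + 6*(-1)))/(5*(-3 + (-3 + 6*(-1))))/8 = -7*(-61 + 20*(-3 - 6))/(5*(-3 + (-3 - 6)))/8 = -7*(-61 + 20*(-9))/(5*(-3 - 9))/8 = -7*(1/5)*(-61 - 180)/(-12)/8 = -7*(1/5)*(-1/12)*(-241)/8 = -7*241/(8*60) = -1/8*1687/60 = -1687/480 ≈ -3.5146)
((44 - 5) + s)**2 = ((44 - 5) - 1687/480)**2 = (39 - 1687/480)**2 = (17033/480)**2 = 290123089/230400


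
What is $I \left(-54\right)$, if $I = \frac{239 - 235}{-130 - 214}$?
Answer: $\frac{27}{43} \approx 0.62791$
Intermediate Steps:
$I = - \frac{1}{86}$ ($I = \frac{4}{-344} = 4 \left(- \frac{1}{344}\right) = - \frac{1}{86} \approx -0.011628$)
$I \left(-54\right) = \left(- \frac{1}{86}\right) \left(-54\right) = \frac{27}{43}$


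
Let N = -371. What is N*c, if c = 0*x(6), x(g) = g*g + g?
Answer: 0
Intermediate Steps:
x(g) = g + g² (x(g) = g² + g = g + g²)
c = 0 (c = 0*(6*(1 + 6)) = 0*(6*7) = 0*42 = 0)
N*c = -371*0 = 0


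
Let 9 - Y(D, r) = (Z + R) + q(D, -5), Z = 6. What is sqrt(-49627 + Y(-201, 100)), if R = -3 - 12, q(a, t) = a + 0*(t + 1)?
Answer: 16*I*sqrt(193) ≈ 222.28*I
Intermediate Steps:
q(a, t) = a (q(a, t) = a + 0*(1 + t) = a + 0 = a)
R = -15
Y(D, r) = 18 - D (Y(D, r) = 9 - ((6 - 15) + D) = 9 - (-9 + D) = 9 + (9 - D) = 18 - D)
sqrt(-49627 + Y(-201, 100)) = sqrt(-49627 + (18 - 1*(-201))) = sqrt(-49627 + (18 + 201)) = sqrt(-49627 + 219) = sqrt(-49408) = 16*I*sqrt(193)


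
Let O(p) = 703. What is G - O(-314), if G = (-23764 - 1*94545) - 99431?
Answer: -218443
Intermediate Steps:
G = -217740 (G = (-23764 - 94545) - 99431 = -118309 - 99431 = -217740)
G - O(-314) = -217740 - 1*703 = -217740 - 703 = -218443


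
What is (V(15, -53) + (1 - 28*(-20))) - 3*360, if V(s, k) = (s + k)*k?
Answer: 1495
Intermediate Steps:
V(s, k) = k*(k + s) (V(s, k) = (k + s)*k = k*(k + s))
(V(15, -53) + (1 - 28*(-20))) - 3*360 = (-53*(-53 + 15) + (1 - 28*(-20))) - 3*360 = (-53*(-38) + (1 + 560)) - 1080 = (2014 + 561) - 1080 = 2575 - 1080 = 1495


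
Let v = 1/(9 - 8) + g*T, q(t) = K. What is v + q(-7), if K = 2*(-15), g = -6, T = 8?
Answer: -77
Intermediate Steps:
K = -30
q(t) = -30
v = -47 (v = 1/(9 - 8) - 6*8 = 1/1 - 48 = 1 - 48 = -47)
v + q(-7) = -47 - 30 = -77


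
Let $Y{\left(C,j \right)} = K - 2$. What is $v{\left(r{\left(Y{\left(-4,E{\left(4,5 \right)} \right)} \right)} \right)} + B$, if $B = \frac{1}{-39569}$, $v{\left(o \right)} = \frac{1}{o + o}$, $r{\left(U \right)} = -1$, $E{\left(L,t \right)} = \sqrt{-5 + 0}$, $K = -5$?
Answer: $- \frac{39571}{79138} \approx -0.50002$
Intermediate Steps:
$E{\left(L,t \right)} = i \sqrt{5}$ ($E{\left(L,t \right)} = \sqrt{-5} = i \sqrt{5}$)
$Y{\left(C,j \right)} = -7$ ($Y{\left(C,j \right)} = -5 - 2 = -7$)
$v{\left(o \right)} = \frac{1}{2 o}$
$B = - \frac{1}{39569} \approx -2.5272 \cdot 10^{-5}$
$v{\left(r{\left(Y{\left(-4,E{\left(4,5 \right)} \right)} \right)} \right)} + B = \frac{1}{2 \left(-1\right)} - \frac{1}{39569} = \frac{1}{2} \left(-1\right) - \frac{1}{39569} = - \frac{1}{2} - \frac{1}{39569} = - \frac{39571}{79138}$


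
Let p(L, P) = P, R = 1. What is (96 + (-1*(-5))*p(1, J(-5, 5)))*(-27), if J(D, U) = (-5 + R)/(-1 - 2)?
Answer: -2772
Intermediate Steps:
J(D, U) = 4/3 (J(D, U) = (-5 + 1)/(-1 - 2) = -4/(-3) = -4*(-⅓) = 4/3)
(96 + (-1*(-5))*p(1, J(-5, 5)))*(-27) = (96 - 1*(-5)*(4/3))*(-27) = (96 + 5*(4/3))*(-27) = (96 + 20/3)*(-27) = (308/3)*(-27) = -2772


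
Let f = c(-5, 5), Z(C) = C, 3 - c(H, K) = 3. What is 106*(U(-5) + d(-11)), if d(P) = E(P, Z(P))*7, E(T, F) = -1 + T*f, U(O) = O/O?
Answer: -636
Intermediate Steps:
c(H, K) = 0 (c(H, K) = 3 - 1*3 = 3 - 3 = 0)
U(O) = 1
f = 0
E(T, F) = -1 (E(T, F) = -1 + T*0 = -1 + 0 = -1)
d(P) = -7 (d(P) = -1*7 = -7)
106*(U(-5) + d(-11)) = 106*(1 - 7) = 106*(-6) = -636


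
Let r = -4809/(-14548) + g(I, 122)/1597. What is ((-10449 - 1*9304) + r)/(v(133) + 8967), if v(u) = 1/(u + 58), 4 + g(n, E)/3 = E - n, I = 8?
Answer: -87652201484105/39791379814888 ≈ -2.2028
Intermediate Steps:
g(n, E) = -12 - 3*n + 3*E (g(n, E) = -12 + 3*(E - n) = -12 + (-3*n + 3*E) = -12 - 3*n + 3*E)
v(u) = 1/(58 + u)
r = 12480813/23233156 (r = -4809/(-14548) + (-12 - 3*8 + 3*122)/1597 = -4809*(-1/14548) + (-12 - 24 + 366)*(1/1597) = 4809/14548 + 330*(1/1597) = 4809/14548 + 330/1597 = 12480813/23233156 ≈ 0.53720)
((-10449 - 1*9304) + r)/(v(133) + 8967) = ((-10449 - 1*9304) + 12480813/23233156)/(1/(58 + 133) + 8967) = ((-10449 - 9304) + 12480813/23233156)/(1/191 + 8967) = (-19753 + 12480813/23233156)/(1/191 + 8967) = -458912049655/(23233156*1712698/191) = -458912049655/23233156*191/1712698 = -87652201484105/39791379814888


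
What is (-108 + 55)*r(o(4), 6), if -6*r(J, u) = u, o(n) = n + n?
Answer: 53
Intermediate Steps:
o(n) = 2*n
r(J, u) = -u/6
(-108 + 55)*r(o(4), 6) = (-108 + 55)*(-⅙*6) = -53*(-1) = 53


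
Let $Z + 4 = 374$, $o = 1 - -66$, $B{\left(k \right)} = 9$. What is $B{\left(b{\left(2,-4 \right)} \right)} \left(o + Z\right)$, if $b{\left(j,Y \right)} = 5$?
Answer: $3933$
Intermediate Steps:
$o = 67$ ($o = 1 + 66 = 67$)
$Z = 370$ ($Z = -4 + 374 = 370$)
$B{\left(b{\left(2,-4 \right)} \right)} \left(o + Z\right) = 9 \left(67 + 370\right) = 9 \cdot 437 = 3933$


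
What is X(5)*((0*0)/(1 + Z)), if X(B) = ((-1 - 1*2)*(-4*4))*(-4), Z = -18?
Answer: 0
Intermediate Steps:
X(B) = -192 (X(B) = ((-1 - 2)*(-16))*(-4) = -3*(-16)*(-4) = 48*(-4) = -192)
X(5)*((0*0)/(1 + Z)) = -192*0*0/(1 - 18) = -0/(-17) = -0*(-1)/17 = -192*0 = 0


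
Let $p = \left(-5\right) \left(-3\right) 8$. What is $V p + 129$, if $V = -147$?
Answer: $-17511$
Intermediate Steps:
$p = 120$ ($p = 15 \cdot 8 = 120$)
$V p + 129 = \left(-147\right) 120 + 129 = -17640 + 129 = -17511$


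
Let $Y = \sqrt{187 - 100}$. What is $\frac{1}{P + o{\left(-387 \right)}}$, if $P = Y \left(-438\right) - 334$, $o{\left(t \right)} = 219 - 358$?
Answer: $\frac{473}{16466699} - \frac{438 \sqrt{87}}{16466699} \approx -0.00021938$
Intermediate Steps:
$o{\left(t \right)} = -139$ ($o{\left(t \right)} = 219 - 358 = -139$)
$Y = \sqrt{87} \approx 9.3274$
$P = -334 - 438 \sqrt{87}$ ($P = \sqrt{87} \left(-438\right) - 334 = - 438 \sqrt{87} - 334 = -334 - 438 \sqrt{87} \approx -4419.4$)
$\frac{1}{P + o{\left(-387 \right)}} = \frac{1}{\left(-334 - 438 \sqrt{87}\right) - 139} = \frac{1}{-473 - 438 \sqrt{87}}$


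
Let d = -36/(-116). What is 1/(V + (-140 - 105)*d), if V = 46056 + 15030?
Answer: 29/1769289 ≈ 1.6391e-5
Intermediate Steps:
d = 9/29 (d = -36*(-1/116) = 9/29 ≈ 0.31034)
V = 61086
1/(V + (-140 - 105)*d) = 1/(61086 + (-140 - 105)*(9/29)) = 1/(61086 - 245*9/29) = 1/(61086 - 2205/29) = 1/(1769289/29) = 29/1769289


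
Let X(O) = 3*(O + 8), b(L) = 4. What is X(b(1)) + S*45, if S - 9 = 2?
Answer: 531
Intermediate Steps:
S = 11 (S = 9 + 2 = 11)
X(O) = 24 + 3*O (X(O) = 3*(8 + O) = 24 + 3*O)
X(b(1)) + S*45 = (24 + 3*4) + 11*45 = (24 + 12) + 495 = 36 + 495 = 531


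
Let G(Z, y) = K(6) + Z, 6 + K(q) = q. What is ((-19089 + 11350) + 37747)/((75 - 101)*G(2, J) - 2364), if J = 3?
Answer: -3751/302 ≈ -12.421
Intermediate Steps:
K(q) = -6 + q
G(Z, y) = Z (G(Z, y) = (-6 + 6) + Z = 0 + Z = Z)
((-19089 + 11350) + 37747)/((75 - 101)*G(2, J) - 2364) = ((-19089 + 11350) + 37747)/((75 - 101)*2 - 2364) = (-7739 + 37747)/(-26*2 - 2364) = 30008/(-52 - 2364) = 30008/(-2416) = 30008*(-1/2416) = -3751/302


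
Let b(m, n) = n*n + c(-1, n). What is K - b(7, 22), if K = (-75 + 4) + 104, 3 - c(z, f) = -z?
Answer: -453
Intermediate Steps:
c(z, f) = 3 + z (c(z, f) = 3 - (-1)*z = 3 + z)
b(m, n) = 2 + n**2 (b(m, n) = n*n + (3 - 1) = n**2 + 2 = 2 + n**2)
K = 33 (K = -71 + 104 = 33)
K - b(7, 22) = 33 - (2 + 22**2) = 33 - (2 + 484) = 33 - 1*486 = 33 - 486 = -453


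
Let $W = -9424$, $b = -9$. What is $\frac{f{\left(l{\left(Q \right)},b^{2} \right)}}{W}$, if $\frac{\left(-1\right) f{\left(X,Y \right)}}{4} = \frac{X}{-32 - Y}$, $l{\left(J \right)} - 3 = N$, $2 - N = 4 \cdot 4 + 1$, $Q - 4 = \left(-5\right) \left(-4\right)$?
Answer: $\frac{3}{66557} \approx 4.5074 \cdot 10^{-5}$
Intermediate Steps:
$Q = 24$ ($Q = 4 - -20 = 4 + 20 = 24$)
$N = -15$ ($N = 2 - \left(4 \cdot 4 + 1\right) = 2 - \left(16 + 1\right) = 2 - 17 = -15$)
$l{\left(J \right)} = -12$ ($l{\left(J \right)} = 3 - 15 = -12$)
$f{\left(X,Y \right)} = - \frac{4 X}{-32 - Y}$ ($f{\left(X,Y \right)} = - 4 \frac{X}{-32 - Y} = - \frac{4 X}{-32 - Y}$)
$\frac{f{\left(l{\left(Q \right)},b^{2} \right)}}{W} = \frac{4 \left(-12\right) \frac{1}{32 + \left(-9\right)^{2}}}{-9424} = 4 \left(-12\right) \frac{1}{32 + 81} \left(- \frac{1}{9424}\right) = 4 \left(-12\right) \frac{1}{113} \left(- \frac{1}{9424}\right) = \left(- \frac{48}{113}\right) \left(- \frac{1}{9424}\right) = \frac{3}{66557}$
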